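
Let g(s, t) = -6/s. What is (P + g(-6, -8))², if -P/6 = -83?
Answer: 249001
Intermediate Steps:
P = 498 (P = -6*(-83) = 498)
(P + g(-6, -8))² = (498 - 6/(-6))² = (498 - 6*(-⅙))² = (498 + 1)² = 499² = 249001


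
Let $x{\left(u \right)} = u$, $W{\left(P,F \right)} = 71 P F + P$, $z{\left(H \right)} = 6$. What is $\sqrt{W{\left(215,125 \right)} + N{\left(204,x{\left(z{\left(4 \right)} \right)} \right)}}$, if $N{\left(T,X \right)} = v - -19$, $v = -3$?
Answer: $2 \sqrt{477089} \approx 1381.4$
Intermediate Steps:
$W{\left(P,F \right)} = P + 71 F P$ ($W{\left(P,F \right)} = 71 F P + P = P + 71 F P$)
$N{\left(T,X \right)} = 16$ ($N{\left(T,X \right)} = -3 - -19 = -3 + 19 = 16$)
$\sqrt{W{\left(215,125 \right)} + N{\left(204,x{\left(z{\left(4 \right)} \right)} \right)}} = \sqrt{215 \left(1 + 71 \cdot 125\right) + 16} = \sqrt{215 \left(1 + 8875\right) + 16} = \sqrt{215 \cdot 8876 + 16} = \sqrt{1908340 + 16} = \sqrt{1908356} = 2 \sqrt{477089}$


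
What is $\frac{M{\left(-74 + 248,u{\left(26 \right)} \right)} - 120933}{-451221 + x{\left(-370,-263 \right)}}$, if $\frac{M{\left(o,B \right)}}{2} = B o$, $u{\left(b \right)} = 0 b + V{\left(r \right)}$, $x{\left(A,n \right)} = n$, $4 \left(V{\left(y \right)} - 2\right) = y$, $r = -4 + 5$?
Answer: $\frac{60075}{225742} \approx 0.26612$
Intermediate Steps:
$r = 1$
$V{\left(y \right)} = 2 + \frac{y}{4}$
$u{\left(b \right)} = \frac{9}{4}$ ($u{\left(b \right)} = 0 b + \left(2 + \frac{1}{4} \cdot 1\right) = 0 + \left(2 + \frac{1}{4}\right) = 0 + \frac{9}{4} = \frac{9}{4}$)
$M{\left(o,B \right)} = 2 B o$
$\frac{M{\left(-74 + 248,u{\left(26 \right)} \right)} - 120933}{-451221 + x{\left(-370,-263 \right)}} = \frac{2 \cdot \frac{9}{4} \left(-74 + 248\right) - 120933}{-451221 - 263} = \frac{2 \cdot \frac{9}{4} \cdot 174 - 120933}{-451484} = \left(783 - 120933\right) \left(- \frac{1}{451484}\right) = \left(-120150\right) \left(- \frac{1}{451484}\right) = \frac{60075}{225742}$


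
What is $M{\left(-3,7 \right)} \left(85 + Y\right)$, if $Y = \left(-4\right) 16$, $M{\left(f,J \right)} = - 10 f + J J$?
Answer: $1659$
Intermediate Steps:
$M{\left(f,J \right)} = J^{2} - 10 f$ ($M{\left(f,J \right)} = - 10 f + J^{2} = J^{2} - 10 f$)
$Y = -64$
$M{\left(-3,7 \right)} \left(85 + Y\right) = \left(7^{2} - -30\right) \left(85 - 64\right) = \left(49 + 30\right) 21 = 79 \cdot 21 = 1659$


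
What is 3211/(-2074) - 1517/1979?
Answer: -9500827/4104446 ≈ -2.3148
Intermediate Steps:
3211/(-2074) - 1517/1979 = 3211*(-1/2074) - 1517*1/1979 = -3211/2074 - 1517/1979 = -9500827/4104446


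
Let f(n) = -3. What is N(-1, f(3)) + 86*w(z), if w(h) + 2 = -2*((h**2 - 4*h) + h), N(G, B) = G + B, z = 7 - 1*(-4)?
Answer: -15312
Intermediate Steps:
z = 11 (z = 7 + 4 = 11)
N(G, B) = B + G
w(h) = -2 - 2*h**2 + 6*h (w(h) = -2 - 2*((h**2 - 4*h) + h) = -2 - 2*(h**2 - 3*h) = -2 + (-2*h**2 + 6*h) = -2 - 2*h**2 + 6*h)
N(-1, f(3)) + 86*w(z) = (-3 - 1) + 86*(-2 - 2*11**2 + 6*11) = -4 + 86*(-2 - 2*121 + 66) = -4 + 86*(-2 - 242 + 66) = -4 + 86*(-178) = -4 - 15308 = -15312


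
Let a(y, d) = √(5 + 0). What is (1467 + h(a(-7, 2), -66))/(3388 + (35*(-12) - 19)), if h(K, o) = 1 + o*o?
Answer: 5824/2949 ≈ 1.9749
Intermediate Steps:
a(y, d) = √5
h(K, o) = 1 + o²
(1467 + h(a(-7, 2), -66))/(3388 + (35*(-12) - 19)) = (1467 + (1 + (-66)²))/(3388 + (35*(-12) - 19)) = (1467 + (1 + 4356))/(3388 + (-420 - 19)) = (1467 + 4357)/(3388 - 439) = 5824/2949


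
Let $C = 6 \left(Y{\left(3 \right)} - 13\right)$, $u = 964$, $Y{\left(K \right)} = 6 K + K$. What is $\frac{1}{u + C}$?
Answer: $\frac{1}{1012} \approx 0.00098814$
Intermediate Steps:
$Y{\left(K \right)} = 7 K$
$C = 48$ ($C = 6 \left(7 \cdot 3 - 13\right) = 6 \left(21 - 13\right) = 6 \cdot 8 = 48$)
$\frac{1}{u + C} = \frac{1}{964 + 48} = \frac{1}{1012}$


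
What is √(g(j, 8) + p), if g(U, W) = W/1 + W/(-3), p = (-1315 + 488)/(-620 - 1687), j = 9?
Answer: √3365913/769 ≈ 2.3857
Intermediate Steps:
p = 827/2307 (p = -827/(-2307) = -827*(-1/2307) = 827/2307 ≈ 0.35847)
g(U, W) = 2*W/3 (g(U, W) = W*1 + W*(-⅓) = W - W/3 = 2*W/3)
√(g(j, 8) + p) = √((⅔)*8 + 827/2307) = √(16/3 + 827/2307) = √(4377/769) = √3365913/769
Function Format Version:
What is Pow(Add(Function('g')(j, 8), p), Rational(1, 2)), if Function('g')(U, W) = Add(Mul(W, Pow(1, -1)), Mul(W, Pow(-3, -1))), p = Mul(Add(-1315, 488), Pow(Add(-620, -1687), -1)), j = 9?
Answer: Mul(Rational(1, 769), Pow(3365913, Rational(1, 2))) ≈ 2.3857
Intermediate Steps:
p = Rational(827, 2307) (p = Mul(-827, Pow(-2307, -1)) = Mul(-827, Rational(-1, 2307)) = Rational(827, 2307) ≈ 0.35847)
Function('g')(U, W) = Mul(Rational(2, 3), W) (Function('g')(U, W) = Add(Mul(W, 1), Mul(W, Rational(-1, 3))) = Add(W, Mul(Rational(-1, 3), W)) = Mul(Rational(2, 3), W))
Pow(Add(Function('g')(j, 8), p), Rational(1, 2)) = Pow(Add(Mul(Rational(2, 3), 8), Rational(827, 2307)), Rational(1, 2)) = Pow(Add(Rational(16, 3), Rational(827, 2307)), Rational(1, 2)) = Pow(Rational(4377, 769), Rational(1, 2)) = Mul(Rational(1, 769), Pow(3365913, Rational(1, 2)))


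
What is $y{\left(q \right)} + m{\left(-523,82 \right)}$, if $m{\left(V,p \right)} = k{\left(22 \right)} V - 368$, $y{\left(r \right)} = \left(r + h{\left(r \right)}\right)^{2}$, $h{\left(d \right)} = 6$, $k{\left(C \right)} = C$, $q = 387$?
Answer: $142575$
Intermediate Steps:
$y{\left(r \right)} = \left(6 + r\right)^{2}$ ($y{\left(r \right)} = \left(r + 6\right)^{2} = \left(6 + r\right)^{2}$)
$m{\left(V,p \right)} = -368 + 22 V$ ($m{\left(V,p \right)} = 22 V - 368 = -368 + 22 V$)
$y{\left(q \right)} + m{\left(-523,82 \right)} = \left(6 + 387\right)^{2} + \left(-368 + 22 \left(-523\right)\right) = 393^{2} - 11874 = 154449 - 11874 = 142575$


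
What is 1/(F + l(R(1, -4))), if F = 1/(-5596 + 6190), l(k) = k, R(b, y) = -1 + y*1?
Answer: -594/2969 ≈ -0.20007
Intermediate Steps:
R(b, y) = -1 + y
F = 1/594 ≈ 0.0016835
1/(F + l(R(1, -4))) = 1/(1/594 + (-1 - 4)) = 1/(1/594 - 5) = 1/(-2969/594) = -594/2969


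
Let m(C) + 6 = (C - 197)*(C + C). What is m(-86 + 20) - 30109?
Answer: 4601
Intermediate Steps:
m(C) = -6 + 2*C*(-197 + C) (m(C) = -6 + (C - 197)*(C + C) = -6 + (-197 + C)*(2*C) = -6 + 2*C*(-197 + C))
m(-86 + 20) - 30109 = (-6 - 394*(-86 + 20) + 2*(-86 + 20)**2) - 30109 = (-6 - 394*(-66) + 2*(-66)**2) - 30109 = (-6 + 26004 + 2*4356) - 30109 = (-6 + 26004 + 8712) - 30109 = 34710 - 30109 = 4601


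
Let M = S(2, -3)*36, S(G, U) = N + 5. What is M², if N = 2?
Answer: 63504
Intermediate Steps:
S(G, U) = 7 (S(G, U) = 2 + 5 = 7)
M = 252 (M = 7*36 = 252)
M² = 252² = 63504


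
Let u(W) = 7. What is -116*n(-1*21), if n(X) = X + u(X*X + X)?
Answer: 1624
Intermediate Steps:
n(X) = 7 + X (n(X) = X + 7 = 7 + X)
-116*n(-1*21) = -116*(7 - 1*21) = -116*(7 - 21) = -116*(-14) = 1624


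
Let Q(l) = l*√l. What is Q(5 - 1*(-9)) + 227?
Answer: 227 + 14*√14 ≈ 279.38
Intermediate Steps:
Q(l) = l^(3/2)
Q(5 - 1*(-9)) + 227 = (5 - 1*(-9))^(3/2) + 227 = (5 + 9)^(3/2) + 227 = 14^(3/2) + 227 = 14*√14 + 227 = 227 + 14*√14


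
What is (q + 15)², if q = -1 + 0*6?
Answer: 196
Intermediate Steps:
q = -1 (q = -1 + 0 = -1)
(q + 15)² = (-1 + 15)² = 14² = 196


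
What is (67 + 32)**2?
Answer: 9801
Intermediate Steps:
(67 + 32)**2 = 99**2 = 9801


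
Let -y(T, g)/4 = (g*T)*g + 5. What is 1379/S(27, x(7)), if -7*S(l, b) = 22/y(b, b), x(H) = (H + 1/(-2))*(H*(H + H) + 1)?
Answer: 20577753240779/44 ≈ 4.6768e+11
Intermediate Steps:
y(T, g) = -20 - 4*T*g² (y(T, g) = -4*((g*T)*g + 5) = -4*((T*g)*g + 5) = -4*(T*g² + 5) = -4*(5 + T*g²) = -20 - 4*T*g²)
x(H) = (1 + 2*H²)*(-½ + H) (x(H) = (H - ½)*(H*(2*H) + 1) = (-½ + H)*(2*H² + 1) = (-½ + H)*(1 + 2*H²) = (1 + 2*H²)*(-½ + H))
S(l, b) = -22/(7*(-20 - 4*b³)) (S(l, b) = -22/(7*(-20 - 4*b*b²)) = -22/(7*(-20 - 4*b³)))
1379/S(27, x(7)) = 1379/((11/(14*(5 + (-½ + 7 - 1*7² + 2*7³)³)))) = 1379/((11/(14*(5 + (-½ + 7 - 1*49 + 2*343)³)))) = 1379/((11/(14*(5 + (-½ + 7 - 49 + 686)³)))) = 1379/((11/(14*(5 + (1287/2)³)))) = 1379/((11/(14*(5 + 2131746903/8)))) = 1379/((11/(14*(2131746943/8)))) = 1379/(((11/14)*(8/2131746943))) = 1379/(44/14922228601) = 1379*(14922228601/44) = 20577753240779/44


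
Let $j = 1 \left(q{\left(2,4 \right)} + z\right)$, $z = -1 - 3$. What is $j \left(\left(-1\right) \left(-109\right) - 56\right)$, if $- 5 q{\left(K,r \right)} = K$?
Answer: $- \frac{1166}{5} \approx -233.2$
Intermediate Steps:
$z = -4$ ($z = -1 - 3 = -4$)
$q{\left(K,r \right)} = - \frac{K}{5}$
$j = - \frac{22}{5}$ ($j = 1 \left(\left(- \frac{1}{5}\right) 2 - 4\right) = 1 \left(- \frac{2}{5} - 4\right) = 1 \left(- \frac{22}{5}\right) = - \frac{22}{5} \approx -4.4$)
$j \left(\left(-1\right) \left(-109\right) - 56\right) = - \frac{22 \left(\left(-1\right) \left(-109\right) - 56\right)}{5} = - \frac{22 \left(109 - 56\right)}{5} = \left(- \frac{22}{5}\right) 53 = - \frac{1166}{5}$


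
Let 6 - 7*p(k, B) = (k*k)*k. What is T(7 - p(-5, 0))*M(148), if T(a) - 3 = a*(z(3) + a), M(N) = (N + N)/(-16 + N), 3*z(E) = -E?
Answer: 550930/1617 ≈ 340.71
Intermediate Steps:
z(E) = -E/3 (z(E) = (-E)/3 = -E/3)
p(k, B) = 6/7 - k³/7 (p(k, B) = 6/7 - k*k*k/7 = 6/7 - k²*k/7 = 6/7 - k³/7)
M(N) = 2*N/(-16 + N) (M(N) = (2*N)/(-16 + N) = 2*N/(-16 + N))
T(a) = 3 + a*(-1 + a) (T(a) = 3 + a*(-⅓*3 + a) = 3 + a*(-1 + a))
T(7 - p(-5, 0))*M(148) = (3 + (7 - (6/7 - ⅐*(-5)³))² - (7 - (6/7 - ⅐*(-5)³)))*(2*148/(-16 + 148)) = (3 + (7 - (6/7 - ⅐*(-125)))² - (7 - (6/7 - ⅐*(-125))))*(2*148/132) = (3 + (7 - (6/7 + 125/7))² - (7 - (6/7 + 125/7)))*(2*148*(1/132)) = (3 + (7 - 1*131/7)² - (7 - 1*131/7))*(74/33) = (3 + (7 - 131/7)² - (7 - 131/7))*(74/33) = (3 + (-82/7)² - 1*(-82/7))*(74/33) = (3 + 6724/49 + 82/7)*(74/33) = (7445/49)*(74/33) = 550930/1617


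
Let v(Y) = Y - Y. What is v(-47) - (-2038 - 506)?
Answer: 2544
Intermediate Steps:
v(Y) = 0
v(-47) - (-2038 - 506) = 0 - (-2038 - 506) = 0 - 1*(-2544) = 0 + 2544 = 2544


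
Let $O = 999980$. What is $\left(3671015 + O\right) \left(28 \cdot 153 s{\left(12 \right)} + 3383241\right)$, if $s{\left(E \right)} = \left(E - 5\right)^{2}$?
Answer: $16783618381215$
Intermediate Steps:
$s{\left(E \right)} = \left(-5 + E\right)^{2}$
$\left(3671015 + O\right) \left(28 \cdot 153 s{\left(12 \right)} + 3383241\right) = \left(3671015 + 999980\right) \left(28 \cdot 153 \left(-5 + 12\right)^{2} + 3383241\right) = 4670995 \left(4284 \cdot 7^{2} + 3383241\right) = 4670995 \left(4284 \cdot 49 + 3383241\right) = 4670995 \left(209916 + 3383241\right) = 4670995 \cdot 3593157 = 16783618381215$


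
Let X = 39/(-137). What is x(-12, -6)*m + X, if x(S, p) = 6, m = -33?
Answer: -27165/137 ≈ -198.28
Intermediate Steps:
X = -39/137 (X = 39*(-1/137) = -39/137 ≈ -0.28467)
x(-12, -6)*m + X = 6*(-33) - 39/137 = -198 - 39/137 = -27165/137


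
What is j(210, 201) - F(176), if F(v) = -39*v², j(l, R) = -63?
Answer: 1208001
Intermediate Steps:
j(210, 201) - F(176) = -63 - (-39)*176² = -63 - (-39)*30976 = -63 - 1*(-1208064) = -63 + 1208064 = 1208001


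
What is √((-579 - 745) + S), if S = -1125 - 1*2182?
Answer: I*√4631 ≈ 68.052*I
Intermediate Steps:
S = -3307 (S = -1125 - 2182 = -3307)
√((-579 - 745) + S) = √((-579 - 745) - 3307) = √(-1324 - 3307) = √(-4631) = I*√4631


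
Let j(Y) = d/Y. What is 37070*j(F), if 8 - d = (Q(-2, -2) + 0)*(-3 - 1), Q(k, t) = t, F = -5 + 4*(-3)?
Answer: 0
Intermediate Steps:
F = -17 (F = -5 - 12 = -17)
d = 0 (d = 8 - (-2 + 0)*(-3 - 1) = 8 - (-2)*(-4) = 8 - 1*8 = 8 - 8 = 0)
j(Y) = 0 (j(Y) = 0/Y = 0)
37070*j(F) = 37070*0 = 0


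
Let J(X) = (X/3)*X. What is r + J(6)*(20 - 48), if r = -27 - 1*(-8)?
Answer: -355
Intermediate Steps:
J(X) = X**2/3 (J(X) = (X*(1/3))*X = (X/3)*X = X**2/3)
r = -19 (r = -27 + 8 = -19)
r + J(6)*(20 - 48) = -19 + ((1/3)*6**2)*(20 - 48) = -19 + ((1/3)*36)*(-28) = -19 + 12*(-28) = -19 - 336 = -355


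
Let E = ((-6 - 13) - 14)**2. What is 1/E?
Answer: 1/1089 ≈ 0.00091827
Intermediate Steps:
E = 1089 (E = (-19 - 14)**2 = (-33)**2 = 1089)
1/E = 1/1089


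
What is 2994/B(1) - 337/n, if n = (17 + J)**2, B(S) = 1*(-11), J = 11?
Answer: -2351003/8624 ≈ -272.61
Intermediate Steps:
B(S) = -11
n = 784 (n = (17 + 11)**2 = 28**2 = 784)
2994/B(1) - 337/n = 2994/(-11) - 337/784 = 2994*(-1/11) - 337*1/784 = -2994/11 - 337/784 = -2351003/8624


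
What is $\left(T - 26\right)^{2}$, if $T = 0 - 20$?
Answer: $2116$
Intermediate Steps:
$T = -20$ ($T = 0 - 20 = -20$)
$\left(T - 26\right)^{2} = \left(-20 - 26\right)^{2} = \left(-46\right)^{2} = 2116$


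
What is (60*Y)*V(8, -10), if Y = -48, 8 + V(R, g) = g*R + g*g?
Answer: -34560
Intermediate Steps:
V(R, g) = -8 + g² + R*g (V(R, g) = -8 + (g*R + g*g) = -8 + (R*g + g²) = -8 + (g² + R*g) = -8 + g² + R*g)
(60*Y)*V(8, -10) = (60*(-48))*(-8 + (-10)² + 8*(-10)) = -2880*(-8 + 100 - 80) = -2880*12 = -34560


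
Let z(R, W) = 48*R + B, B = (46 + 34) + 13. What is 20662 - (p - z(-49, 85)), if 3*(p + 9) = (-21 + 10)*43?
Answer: 55709/3 ≈ 18570.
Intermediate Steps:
B = 93 (B = 80 + 13 = 93)
z(R, W) = 93 + 48*R (z(R, W) = 48*R + 93 = 93 + 48*R)
p = -500/3 (p = -9 + ((-21 + 10)*43)/3 = -9 + (-11*43)/3 = -9 + (⅓)*(-473) = -9 - 473/3 = -500/3 ≈ -166.67)
20662 - (p - z(-49, 85)) = 20662 - (-500/3 - (93 + 48*(-49))) = 20662 - (-500/3 - (93 - 2352)) = 20662 - (-500/3 - 1*(-2259)) = 20662 - (-500/3 + 2259) = 20662 - 1*6277/3 = 20662 - 6277/3 = 55709/3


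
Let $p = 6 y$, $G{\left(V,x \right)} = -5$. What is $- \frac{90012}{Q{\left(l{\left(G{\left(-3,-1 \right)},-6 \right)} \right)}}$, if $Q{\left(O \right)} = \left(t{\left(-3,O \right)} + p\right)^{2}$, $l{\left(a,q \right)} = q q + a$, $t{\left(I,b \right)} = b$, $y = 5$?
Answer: $- \frac{90012}{3721} \approx -24.19$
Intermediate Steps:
$l{\left(a,q \right)} = a + q^{2}$ ($l{\left(a,q \right)} = q^{2} + a = a + q^{2}$)
$p = 30$ ($p = 6 \cdot 5 = 30$)
$Q{\left(O \right)} = \left(30 + O\right)^{2}$ ($Q{\left(O \right)} = \left(O + 30\right)^{2} = \left(30 + O\right)^{2}$)
$- \frac{90012}{Q{\left(l{\left(G{\left(-3,-1 \right)},-6 \right)} \right)}} = - \frac{90012}{\left(30 - \left(5 - \left(-6\right)^{2}\right)\right)^{2}} = - \frac{90012}{\left(30 + \left(-5 + 36\right)\right)^{2}} = - \frac{90012}{\left(30 + 31\right)^{2}} = - \frac{90012}{61^{2}} = - \frac{90012}{3721}$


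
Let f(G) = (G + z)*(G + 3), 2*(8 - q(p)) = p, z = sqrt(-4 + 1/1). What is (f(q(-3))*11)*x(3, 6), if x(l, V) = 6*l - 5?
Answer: 67925/4 + 3575*I*sqrt(3)/2 ≈ 16981.0 + 3096.0*I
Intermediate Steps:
z = I*sqrt(3) (z = sqrt(-4 + 1) = sqrt(-3) = I*sqrt(3) ≈ 1.732*I)
q(p) = 8 - p/2
f(G) = (3 + G)*(G + I*sqrt(3)) (f(G) = (G + I*sqrt(3))*(G + 3) = (G + I*sqrt(3))*(3 + G) = (3 + G)*(G + I*sqrt(3)))
x(l, V) = -5 + 6*l
(f(q(-3))*11)*x(3, 6) = (((8 - 1/2*(-3))**2 + 3*(8 - 1/2*(-3)) + 3*I*sqrt(3) + I*(8 - 1/2*(-3))*sqrt(3))*11)*(-5 + 6*3) = (((8 + 3/2)**2 + 3*(8 + 3/2) + 3*I*sqrt(3) + I*(8 + 3/2)*sqrt(3))*11)*(-5 + 18) = (((19/2)**2 + 3*(19/2) + 3*I*sqrt(3) + I*(19/2)*sqrt(3))*11)*13 = ((361/4 + 57/2 + 3*I*sqrt(3) + 19*I*sqrt(3)/2)*11)*13 = ((475/4 + 25*I*sqrt(3)/2)*11)*13 = (5225/4 + 275*I*sqrt(3)/2)*13 = 67925/4 + 3575*I*sqrt(3)/2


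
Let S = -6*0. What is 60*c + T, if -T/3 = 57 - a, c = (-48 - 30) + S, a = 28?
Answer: -4767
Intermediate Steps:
S = 0
c = -78 (c = (-48 - 30) + 0 = -78 + 0 = -78)
T = -87 (T = -3*(57 - 1*28) = -3*(57 - 28) = -3*29 = -87)
60*c + T = 60*(-78) - 87 = -4680 - 87 = -4767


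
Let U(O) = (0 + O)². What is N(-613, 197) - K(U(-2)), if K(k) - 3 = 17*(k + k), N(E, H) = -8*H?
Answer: -1715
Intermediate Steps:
U(O) = O²
K(k) = 3 + 34*k (K(k) = 3 + 17*(k + k) = 3 + 17*(2*k) = 3 + 34*k)
N(-613, 197) - K(U(-2)) = -8*197 - (3 + 34*(-2)²) = -1576 - (3 + 34*4) = -1576 - (3 + 136) = -1576 - 1*139 = -1576 - 139 = -1715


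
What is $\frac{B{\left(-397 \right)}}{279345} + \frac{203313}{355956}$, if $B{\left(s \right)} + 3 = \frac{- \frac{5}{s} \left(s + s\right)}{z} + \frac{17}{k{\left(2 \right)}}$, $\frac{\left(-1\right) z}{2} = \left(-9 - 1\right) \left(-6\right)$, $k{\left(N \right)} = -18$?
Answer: $\frac{85189643399}{149151793230} \approx 0.57116$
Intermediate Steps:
$z = -120$ ($z = - 2 \left(-9 - 1\right) \left(-6\right) = - 2 \left(\left(-10\right) \left(-6\right)\right) = \left(-2\right) 60 = -120$)
$B{\left(s \right)} = - \frac{139}{36}$ ($B{\left(s \right)} = -3 + \left(\frac{- \frac{5}{s} \left(s + s\right)}{-120} + \frac{17}{-18}\right) = -3 + \left(- \frac{5}{s} 2 s \left(- \frac{1}{120}\right) + 17 \left(- \frac{1}{18}\right)\right) = -3 - \frac{31}{36} = - \frac{139}{36}$)
$\frac{B{\left(-397 \right)}}{279345} + \frac{203313}{355956} = - \frac{139}{36 \cdot 279345} + \frac{203313}{355956} = \left(- \frac{139}{36}\right) \frac{1}{279345} + 203313 \cdot \frac{1}{355956} = - \frac{139}{10056420} + \frac{67771}{118652} = \frac{85189643399}{149151793230}$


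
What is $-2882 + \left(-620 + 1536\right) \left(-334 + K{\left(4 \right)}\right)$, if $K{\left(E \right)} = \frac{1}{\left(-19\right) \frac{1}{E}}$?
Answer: $- \frac{5871358}{19} \approx -3.0902 \cdot 10^{5}$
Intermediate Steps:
$K{\left(E \right)} = - \frac{E}{19}$
$-2882 + \left(-620 + 1536\right) \left(-334 + K{\left(4 \right)}\right) = -2882 + \left(-620 + 1536\right) \left(-334 - \frac{4}{19}\right) = -2882 + 916 \left(-334 - \frac{4}{19}\right) = -2882 + 916 \left(- \frac{6350}{19}\right) = -2882 - \frac{5816600}{19} = - \frac{5871358}{19}$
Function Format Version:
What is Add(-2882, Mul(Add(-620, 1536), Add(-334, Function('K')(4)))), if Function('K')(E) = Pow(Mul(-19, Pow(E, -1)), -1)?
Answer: Rational(-5871358, 19) ≈ -3.0902e+5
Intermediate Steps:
Function('K')(E) = Mul(Rational(-1, 19), E)
Add(-2882, Mul(Add(-620, 1536), Add(-334, Function('K')(4)))) = Add(-2882, Mul(Add(-620, 1536), Add(-334, Mul(Rational(-1, 19), 4)))) = Add(-2882, Mul(916, Add(-334, Rational(-4, 19)))) = Add(-2882, Mul(916, Rational(-6350, 19))) = Add(-2882, Rational(-5816600, 19)) = Rational(-5871358, 19)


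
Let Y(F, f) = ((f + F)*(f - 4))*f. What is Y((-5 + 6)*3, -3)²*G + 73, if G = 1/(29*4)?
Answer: 73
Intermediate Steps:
Y(F, f) = f*(-4 + f)*(F + f) (Y(F, f) = ((F + f)*(-4 + f))*f = ((-4 + f)*(F + f))*f = f*(-4 + f)*(F + f))
G = 1/116 ≈ 0.0086207
Y((-5 + 6)*3, -3)²*G + 73 = (-3*((-3)² - 4*(-5 + 6)*3 - 4*(-3) + ((-5 + 6)*3)*(-3)))²*(1/116) + 73 = (-3*(9 - 4*3 + 12 + (1*3)*(-3)))²*(1/116) + 73 = (-3*(9 - 4*3 + 12 + 3*(-3)))²*(1/116) + 73 = (-3*(9 - 12 + 12 - 9))²*(1/116) + 73 = (-3*0)²*(1/116) + 73 = 0²*(1/116) + 73 = 0*(1/116) + 73 = 0 + 73 = 73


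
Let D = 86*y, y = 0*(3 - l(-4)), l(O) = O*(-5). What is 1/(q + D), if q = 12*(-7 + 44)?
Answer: 1/444 ≈ 0.0022523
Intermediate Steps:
l(O) = -5*O
q = 444 (q = 12*37 = 444)
y = 0 (y = 0*(3 - (-5)*(-4)) = 0*(3 - 1*20) = 0*(3 - 20) = 0*(-17) = 0)
D = 0 (D = 86*0 = 0)
1/(q + D) = 1/(444 + 0) = 1/444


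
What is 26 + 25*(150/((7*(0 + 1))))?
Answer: 3932/7 ≈ 561.71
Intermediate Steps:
26 + 25*(150/((7*(0 + 1)))) = 26 + 25*(150/((7*1))) = 26 + 25*(150/7) = 26 + 3750/7 = 3932/7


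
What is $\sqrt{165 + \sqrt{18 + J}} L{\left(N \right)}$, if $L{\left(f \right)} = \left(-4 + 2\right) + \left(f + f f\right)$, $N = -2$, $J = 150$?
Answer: $0$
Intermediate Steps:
$L{\left(f \right)} = -2 + f + f^{2}$ ($L{\left(f \right)} = -2 + \left(f + f^{2}\right) = -2 + f + f^{2}$)
$\sqrt{165 + \sqrt{18 + J}} L{\left(N \right)} = \sqrt{165 + \sqrt{18 + 150}} \left(-2 - 2 + \left(-2\right)^{2}\right) = \sqrt{165 + \sqrt{168}} \left(-2 - 2 + 4\right) = \sqrt{165 + 2 \sqrt{42}} \cdot 0 = 0$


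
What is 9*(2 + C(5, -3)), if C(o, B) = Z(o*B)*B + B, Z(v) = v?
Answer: 396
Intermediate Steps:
C(o, B) = B + o*B² (C(o, B) = (o*B)*B + B = (B*o)*B + B = o*B² + B = B + o*B²)
9*(2 + C(5, -3)) = 9*(2 - 3*(1 - 3*5)) = 9*(2 - 3*(1 - 15)) = 9*(2 - 3*(-14)) = 9*(2 + 42) = 9*44 = 396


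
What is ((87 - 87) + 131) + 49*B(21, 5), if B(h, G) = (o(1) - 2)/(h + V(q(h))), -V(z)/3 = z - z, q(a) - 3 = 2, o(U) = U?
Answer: 386/3 ≈ 128.67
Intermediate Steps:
q(a) = 5 (q(a) = 3 + 2 = 5)
V(z) = 0 (V(z) = -3*(z - z) = -3*0 = 0)
B(h, G) = -1/h (B(h, G) = (1 - 2)/(h + 0) = -1/h)
((87 - 87) + 131) + 49*B(21, 5) = ((87 - 87) + 131) + 49*(-1/21) = (0 + 131) + 49*(-1*1/21) = 131 + 49*(-1/21) = 131 - 7/3 = 386/3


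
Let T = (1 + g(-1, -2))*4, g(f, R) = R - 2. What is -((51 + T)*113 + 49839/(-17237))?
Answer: -75913620/17237 ≈ -4404.1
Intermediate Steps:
g(f, R) = -2 + R
T = -12 (T = (1 + (-2 - 2))*4 = (1 - 4)*4 = -3*4 = -12)
-((51 + T)*113 + 49839/(-17237)) = -((51 - 12)*113 + 49839/(-17237)) = -(39*113 + 49839*(-1/17237)) = -(4407 - 49839/17237) = -1*75913620/17237 = -75913620/17237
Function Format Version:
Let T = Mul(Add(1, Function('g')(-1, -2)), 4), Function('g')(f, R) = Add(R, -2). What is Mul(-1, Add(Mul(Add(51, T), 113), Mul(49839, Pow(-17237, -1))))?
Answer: Rational(-75913620, 17237) ≈ -4404.1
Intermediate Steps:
Function('g')(f, R) = Add(-2, R)
T = -12 (T = Mul(Add(1, Add(-2, -2)), 4) = Mul(Add(1, -4), 4) = Mul(-3, 4) = -12)
Mul(-1, Add(Mul(Add(51, T), 113), Mul(49839, Pow(-17237, -1)))) = Mul(-1, Add(Mul(Add(51, -12), 113), Mul(49839, Pow(-17237, -1)))) = Mul(-1, Add(Mul(39, 113), Mul(49839, Rational(-1, 17237)))) = Mul(-1, Add(4407, Rational(-49839, 17237))) = Mul(-1, Rational(75913620, 17237)) = Rational(-75913620, 17237)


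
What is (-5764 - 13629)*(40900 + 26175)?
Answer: -1300785475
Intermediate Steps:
(-5764 - 13629)*(40900 + 26175) = -19393*67075 = -1300785475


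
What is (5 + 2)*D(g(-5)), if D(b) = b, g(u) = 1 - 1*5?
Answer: -28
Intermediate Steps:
g(u) = -4 (g(u) = 1 - 5 = -4)
(5 + 2)*D(g(-5)) = (5 + 2)*(-4) = 7*(-4) = -28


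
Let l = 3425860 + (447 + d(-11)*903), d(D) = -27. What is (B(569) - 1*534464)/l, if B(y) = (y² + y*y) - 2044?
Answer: 55507/1700963 ≈ 0.032633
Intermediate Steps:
B(y) = -2044 + 2*y² (B(y) = (y² + y²) - 2044 = 2*y² - 2044 = -2044 + 2*y²)
l = 3401926 (l = 3425860 + (447 - 27*903) = 3425860 + (447 - 24381) = 3425860 - 23934 = 3401926)
(B(569) - 1*534464)/l = ((-2044 + 2*569²) - 1*534464)/3401926 = ((-2044 + 2*323761) - 534464)*(1/3401926) = ((-2044 + 647522) - 534464)*(1/3401926) = (645478 - 534464)*(1/3401926) = 111014*(1/3401926) = 55507/1700963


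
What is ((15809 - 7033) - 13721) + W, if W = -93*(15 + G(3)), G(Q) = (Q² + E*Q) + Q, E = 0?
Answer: -7456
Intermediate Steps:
G(Q) = Q + Q² (G(Q) = (Q² + 0*Q) + Q = (Q² + 0) + Q = Q² + Q = Q + Q²)
W = -2511 (W = -93*(15 + 3*(1 + 3)) = -93*(15 + 3*4) = -93*(15 + 12) = -93*27 = -2511)
((15809 - 7033) - 13721) + W = ((15809 - 7033) - 13721) - 2511 = (8776 - 13721) - 2511 = -4945 - 2511 = -7456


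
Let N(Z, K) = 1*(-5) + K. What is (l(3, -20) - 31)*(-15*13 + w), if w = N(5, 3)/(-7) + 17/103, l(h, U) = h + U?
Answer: 6732960/721 ≈ 9338.4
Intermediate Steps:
N(Z, K) = -5 + K
l(h, U) = U + h
w = 325/721 (w = (-5 + 3)/(-7) + 17/103 = -2*(-⅐) + 17*(1/103) = 2/7 + 17/103 = 325/721 ≈ 0.45076)
(l(3, -20) - 31)*(-15*13 + w) = ((-20 + 3) - 31)*(-15*13 + 325/721) = (-17 - 31)*(-195 + 325/721) = -48*(-140270/721) = 6732960/721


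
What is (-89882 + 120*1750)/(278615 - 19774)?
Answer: 120118/258841 ≈ 0.46406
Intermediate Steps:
(-89882 + 120*1750)/(278615 - 19774) = (-89882 + 210000)/258841 = 120118*(1/258841) = 120118/258841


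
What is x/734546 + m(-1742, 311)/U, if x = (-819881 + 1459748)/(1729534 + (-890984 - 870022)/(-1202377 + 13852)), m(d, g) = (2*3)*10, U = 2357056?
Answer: 74029112455147695/2851754338626284095472 ≈ 2.5959e-5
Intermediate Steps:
m(d, g) = 60 (m(d, g) = 6*10 = 60)
x = 19499946825/52707593804 (x = 639867/(1729534 - 1761006/(-1188525)) = 639867/(1729534 - 1761006*(-1/1188525)) = 639867/(1729534 + 45154/30475) = 639867/(52707593804/30475) = 639867*(30475/52707593804) = 19499946825/52707593804 ≈ 0.36996)
x/734546 + m(-1742, 311)/U = (19499946825/52707593804)/734546 + 60/2357056 = (19499946825/52707593804)*(1/734546) + 60*(1/2357056) = 19499946825/38716152198352984 + 15/589264 = 74029112455147695/2851754338626284095472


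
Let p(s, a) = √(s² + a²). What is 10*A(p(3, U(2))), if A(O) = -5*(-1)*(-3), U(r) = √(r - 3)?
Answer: -150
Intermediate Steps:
U(r) = √(-3 + r)
p(s, a) = √(a² + s²)
A(O) = -15 (A(O) = 5*(-3) = -15)
10*A(p(3, U(2))) = 10*(-15) = -150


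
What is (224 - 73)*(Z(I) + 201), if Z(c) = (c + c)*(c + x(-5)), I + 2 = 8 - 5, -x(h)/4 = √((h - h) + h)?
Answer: 30653 - 1208*I*√5 ≈ 30653.0 - 2701.2*I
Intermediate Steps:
x(h) = -4*√h (x(h) = -4*√((h - h) + h) = -4*√(0 + h) = -4*√h)
I = 1 (I = -2 + (8 - 5) = -2 + 3 = 1)
Z(c) = 2*c*(c - 4*I*√5) (Z(c) = (c + c)*(c - 4*I*√5) = (2*c)*(c - 4*I*√5) = 2*c*(c - 4*I*√5))
(224 - 73)*(Z(I) + 201) = (224 - 73)*(2*1*(1 - 4*I*√5) + 201) = 151*((2 - 8*I*√5) + 201) = 151*(203 - 8*I*√5) = 30653 - 1208*I*√5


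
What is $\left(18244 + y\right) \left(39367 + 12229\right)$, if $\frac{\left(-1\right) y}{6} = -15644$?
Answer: $5784324368$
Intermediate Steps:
$y = 93864$ ($y = \left(-6\right) \left(-15644\right) = 93864$)
$\left(18244 + y\right) \left(39367 + 12229\right) = \left(18244 + 93864\right) \left(39367 + 12229\right) = 112108 \cdot 51596 = 5784324368$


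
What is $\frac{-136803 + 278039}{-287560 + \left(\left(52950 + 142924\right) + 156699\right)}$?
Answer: $\frac{141236}{65013} \approx 2.1724$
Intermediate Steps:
$\frac{-136803 + 278039}{-287560 + \left(\left(52950 + 142924\right) + 156699\right)} = \frac{141236}{-287560 + \left(195874 + 156699\right)} = \frac{141236}{-287560 + 352573} = \frac{141236}{65013}$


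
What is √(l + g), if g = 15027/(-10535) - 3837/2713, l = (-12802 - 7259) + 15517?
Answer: I*√75802289876134970/4083065 ≈ 67.43*I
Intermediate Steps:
l = -4544 (l = -20061 + 15517 = -4544)
g = -81191046/28581455 (g = 15027*(-1/10535) - 3837*1/2713 = -15027/10535 - 3837/2713 = -81191046/28581455 ≈ -2.8407)
√(l + g) = √(-4544 - 81191046/28581455) = √(-129955322566/28581455) = I*√75802289876134970/4083065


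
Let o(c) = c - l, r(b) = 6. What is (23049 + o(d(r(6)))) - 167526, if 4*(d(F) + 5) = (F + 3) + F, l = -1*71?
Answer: -577629/4 ≈ -1.4441e+5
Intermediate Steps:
l = -71
d(F) = -17/4 + F/2 (d(F) = -5 + ((F + 3) + F)/4 = -5 + ((3 + F) + F)/4 = -5 + (3 + 2*F)/4 = -5 + (3/4 + F/2) = -17/4 + F/2)
o(c) = 71 + c (o(c) = c - 1*(-71) = c + 71 = 71 + c)
(23049 + o(d(r(6)))) - 167526 = (23049 + (71 + (-17/4 + (1/2)*6))) - 167526 = (23049 + (71 + (-17/4 + 3))) - 167526 = (23049 + (71 - 5/4)) - 167526 = (23049 + 279/4) - 167526 = 92475/4 - 167526 = -577629/4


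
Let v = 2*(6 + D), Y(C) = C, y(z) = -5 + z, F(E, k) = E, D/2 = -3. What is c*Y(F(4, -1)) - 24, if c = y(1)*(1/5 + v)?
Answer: -136/5 ≈ -27.200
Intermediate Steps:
D = -6 (D = 2*(-3) = -6)
v = 0 (v = 2*(6 - 6) = 2*0 = 0)
c = -⅘ (c = (-5 + 1)*(1/5 + 0) = -4*(⅕ + 0) = -4*⅕ = -⅘ ≈ -0.80000)
c*Y(F(4, -1)) - 24 = -⅘*4 - 24 = -16/5 - 24 = -136/5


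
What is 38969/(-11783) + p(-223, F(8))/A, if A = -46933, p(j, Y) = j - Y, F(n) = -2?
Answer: -1826328034/553011539 ≈ -3.3025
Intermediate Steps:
38969/(-11783) + p(-223, F(8))/A = 38969/(-11783) + (-223 - 1*(-2))/(-46933) = 38969*(-1/11783) + (-223 + 2)*(-1/46933) = -38969/11783 - 221*(-1/46933) = -38969/11783 + 221/46933 = -1826328034/553011539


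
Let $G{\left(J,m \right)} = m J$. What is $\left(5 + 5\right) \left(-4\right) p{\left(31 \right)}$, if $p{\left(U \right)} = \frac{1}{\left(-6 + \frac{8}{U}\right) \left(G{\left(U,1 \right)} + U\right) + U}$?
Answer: $\frac{8}{65} \approx 0.12308$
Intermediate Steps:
$G{\left(J,m \right)} = J m$
$p{\left(U \right)} = \frac{1}{U + 2 U \left(-6 + \frac{8}{U}\right)}$ ($p{\left(U \right)} = \frac{1}{\left(-6 + \frac{8}{U}\right) \left(U 1 + U\right) + U} = \frac{1}{\left(-6 + \frac{8}{U}\right) \left(U + U\right) + U} = \frac{1}{\left(-6 + \frac{8}{U}\right) 2 U + U} = \frac{1}{2 U \left(-6 + \frac{8}{U}\right) + U} = \frac{1}{U + 2 U \left(-6 + \frac{8}{U}\right)}$)
$\left(5 + 5\right) \left(-4\right) p{\left(31 \right)} = \left(5 + 5\right) \left(-4\right) \left(- \frac{1}{-16 + 11 \cdot 31}\right) = 10 \left(-4\right) \left(- \frac{1}{-16 + 341}\right) = - 40 \left(- \frac{1}{325}\right) = - 40 \left(\left(-1\right) \frac{1}{325}\right) = \left(-40\right) \left(- \frac{1}{325}\right) = \frac{8}{65}$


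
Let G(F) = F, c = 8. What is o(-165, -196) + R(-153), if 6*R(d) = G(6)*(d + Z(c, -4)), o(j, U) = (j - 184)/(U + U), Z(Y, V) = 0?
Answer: -59627/392 ≈ -152.11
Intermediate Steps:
o(j, U) = (-184 + j)/(2*U) (o(j, U) = (-184 + j)/((2*U)) = (-184 + j)*(1/(2*U)) = (-184 + j)/(2*U))
R(d) = d (R(d) = (6*(d + 0))/6 = (6*d)/6 = d)
o(-165, -196) + R(-153) = (1/2)*(-184 - 165)/(-196) - 153 = (1/2)*(-1/196)*(-349) - 153 = 349/392 - 153 = -59627/392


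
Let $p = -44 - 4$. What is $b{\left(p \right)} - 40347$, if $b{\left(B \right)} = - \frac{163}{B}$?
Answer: $- \frac{1936493}{48} \approx -40344.0$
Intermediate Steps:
$p = -48$
$b{\left(p \right)} - 40347 = - \frac{163}{-48} - 40347 = \left(-163\right) \left(- \frac{1}{48}\right) - 40347 = \frac{163}{48} - 40347 = - \frac{1936493}{48}$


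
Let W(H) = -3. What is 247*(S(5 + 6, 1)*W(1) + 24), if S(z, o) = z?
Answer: -2223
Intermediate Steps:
247*(S(5 + 6, 1)*W(1) + 24) = 247*((5 + 6)*(-3) + 24) = 247*(11*(-3) + 24) = 247*(-33 + 24) = 247*(-9) = -2223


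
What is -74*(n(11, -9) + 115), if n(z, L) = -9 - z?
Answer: -7030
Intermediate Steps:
-74*(n(11, -9) + 115) = -74*((-9 - 1*11) + 115) = -74*((-9 - 11) + 115) = -74*(-20 + 115) = -74*95 = -7030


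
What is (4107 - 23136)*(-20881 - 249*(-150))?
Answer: -313388601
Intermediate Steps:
(4107 - 23136)*(-20881 - 249*(-150)) = -19029*(-20881 + 37350) = -19029*16469 = -313388601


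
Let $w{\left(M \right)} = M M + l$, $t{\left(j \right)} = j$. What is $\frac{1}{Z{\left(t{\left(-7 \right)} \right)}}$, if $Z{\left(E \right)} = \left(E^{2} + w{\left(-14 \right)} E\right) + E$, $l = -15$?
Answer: $- \frac{1}{1225} \approx -0.00081633$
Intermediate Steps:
$w{\left(M \right)} = -15 + M^{2}$ ($w{\left(M \right)} = M M - 15 = M^{2} - 15 = -15 + M^{2}$)
$Z{\left(E \right)} = E^{2} + 182 E$ ($Z{\left(E \right)} = \left(E^{2} + \left(-15 + \left(-14\right)^{2}\right) E\right) + E = \left(E^{2} + \left(-15 + 196\right) E\right) + E = \left(E^{2} + 181 E\right) + E = E^{2} + 182 E$)
$\frac{1}{Z{\left(t{\left(-7 \right)} \right)}} = \frac{1}{\left(-7\right) \left(182 - 7\right)} = \frac{1}{\left(-7\right) 175} = \frac{1}{-1225} = - \frac{1}{1225}$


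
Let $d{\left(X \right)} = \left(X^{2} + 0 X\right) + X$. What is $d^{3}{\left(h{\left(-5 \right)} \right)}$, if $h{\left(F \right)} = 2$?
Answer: $216$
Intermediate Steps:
$d{\left(X \right)} = X + X^{2}$ ($d{\left(X \right)} = \left(X^{2} + 0\right) + X = X^{2} + X = X + X^{2}$)
$d^{3}{\left(h{\left(-5 \right)} \right)} = \left(2 \left(1 + 2\right)\right)^{3} = \left(2 \cdot 3\right)^{3} = 6^{3} = 216$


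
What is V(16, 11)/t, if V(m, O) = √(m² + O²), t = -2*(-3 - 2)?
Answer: √377/10 ≈ 1.9416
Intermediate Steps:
t = 10 (t = -2*(-5) = 10)
V(m, O) = √(O² + m²)
V(16, 11)/t = √(11² + 16²)/10 = √(121 + 256)*(⅒) = √377*(⅒) = √377/10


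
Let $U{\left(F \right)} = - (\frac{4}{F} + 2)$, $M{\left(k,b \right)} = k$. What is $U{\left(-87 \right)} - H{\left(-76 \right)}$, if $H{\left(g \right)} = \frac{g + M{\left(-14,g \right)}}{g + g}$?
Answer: $- \frac{16835}{6612} \approx -2.5461$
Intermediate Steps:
$U{\left(F \right)} = -2 - \frac{4}{F}$ ($U{\left(F \right)} = - (2 + \frac{4}{F}) = -2 - \frac{4}{F}$)
$H{\left(g \right)} = \frac{-14 + g}{2 g}$ ($H{\left(g \right)} = \frac{g - 14}{g + g} = \frac{-14 + g}{2 g}$)
$U{\left(-87 \right)} - H{\left(-76 \right)} = \left(-2 - \frac{4}{-87}\right) - \frac{-14 - 76}{2 \left(-76\right)} = \left(-2 - - \frac{4}{87}\right) - \frac{1}{2} \left(- \frac{1}{76}\right) \left(-90\right) = \left(-2 + \frac{4}{87}\right) - \frac{45}{76} = - \frac{170}{87} - \frac{45}{76} = - \frac{16835}{6612}$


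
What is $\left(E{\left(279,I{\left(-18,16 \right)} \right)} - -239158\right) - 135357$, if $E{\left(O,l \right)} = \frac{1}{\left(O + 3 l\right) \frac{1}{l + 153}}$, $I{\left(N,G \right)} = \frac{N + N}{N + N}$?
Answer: $\frac{14636018}{141} \approx 1.038 \cdot 10^{5}$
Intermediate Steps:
$I{\left(N,G \right)} = 1$ ($I{\left(N,G \right)} = \frac{2 N}{2 N} = 2 N \frac{1}{2 N} = 1$)
$E{\left(O,l \right)} = \frac{153 + l}{O + 3 l}$ ($E{\left(O,l \right)} = \frac{1}{\left(O + 3 l\right) \frac{1}{153 + l}} = \frac{1}{\frac{1}{153 + l} \left(O + 3 l\right)} = \frac{153 + l}{O + 3 l}$)
$\left(E{\left(279,I{\left(-18,16 \right)} \right)} - -239158\right) - 135357 = \left(\frac{153 + 1}{279 + 3 \cdot 1} - -239158\right) - 135357 = \left(\frac{1}{279 + 3} \cdot 154 + 239158\right) - 135357 = \left(\frac{1}{282} \cdot 154 + 239158\right) - 135357 = \left(\frac{77}{141} + 239158\right) - 135357 = \frac{33721355}{141} - 135357 = \frac{14636018}{141}$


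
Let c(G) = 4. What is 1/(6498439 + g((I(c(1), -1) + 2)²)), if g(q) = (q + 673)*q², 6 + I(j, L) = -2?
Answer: 1/7417303 ≈ 1.3482e-7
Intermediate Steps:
I(j, L) = -8 (I(j, L) = -6 - 2 = -8)
g(q) = q²*(673 + q) (g(q) = (673 + q)*q² = q²*(673 + q))
1/(6498439 + g((I(c(1), -1) + 2)²)) = 1/(6498439 + ((-8 + 2)²)²*(673 + (-8 + 2)²)) = 1/(6498439 + ((-6)²)²*(673 + (-6)²)) = 1/(6498439 + 36²*(673 + 36)) = 1/(6498439 + 1296*709) = 1/(6498439 + 918864) = 1/7417303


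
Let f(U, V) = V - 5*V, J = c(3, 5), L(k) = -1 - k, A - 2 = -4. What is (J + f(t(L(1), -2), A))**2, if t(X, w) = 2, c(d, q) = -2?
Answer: 36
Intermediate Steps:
A = -2 (A = 2 - 4 = -2)
J = -2
f(U, V) = -4*V
(J + f(t(L(1), -2), A))**2 = (-2 - 4*(-2))**2 = (-2 + 8)**2 = 6**2 = 36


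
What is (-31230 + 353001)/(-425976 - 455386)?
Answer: -321771/881362 ≈ -0.36508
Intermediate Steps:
(-31230 + 353001)/(-425976 - 455386) = 321771/(-881362) = 321771*(-1/881362) = -321771/881362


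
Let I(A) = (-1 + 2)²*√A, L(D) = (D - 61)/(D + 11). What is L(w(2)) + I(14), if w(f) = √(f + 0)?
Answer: -673/119 + √14 + 72*√2/119 ≈ -1.0581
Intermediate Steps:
w(f) = √f
L(D) = (-61 + D)/(11 + D)
I(A) = √A (I(A) = 1²*√A = 1*√A = √A)
L(w(2)) + I(14) = (-61 + √2)/(11 + √2) + √14 = √14 + (-61 + √2)/(11 + √2)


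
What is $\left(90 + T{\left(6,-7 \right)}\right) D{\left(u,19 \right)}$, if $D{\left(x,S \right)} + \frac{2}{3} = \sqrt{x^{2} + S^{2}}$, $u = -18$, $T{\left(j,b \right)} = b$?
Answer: $- \frac{166}{3} + 83 \sqrt{685} \approx 2117.0$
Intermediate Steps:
$D{\left(x,S \right)} = - \frac{2}{3} + \sqrt{S^{2} + x^{2}}$ ($D{\left(x,S \right)} = - \frac{2}{3} + \sqrt{x^{2} + S^{2}} = - \frac{2}{3} + \sqrt{S^{2} + x^{2}}$)
$\left(90 + T{\left(6,-7 \right)}\right) D{\left(u,19 \right)} = \left(90 - 7\right) \left(- \frac{2}{3} + \sqrt{19^{2} + \left(-18\right)^{2}}\right) = 83 \left(- \frac{2}{3} + \sqrt{361 + 324}\right) = 83 \left(- \frac{2}{3} + \sqrt{685}\right) = - \frac{166}{3} + 83 \sqrt{685}$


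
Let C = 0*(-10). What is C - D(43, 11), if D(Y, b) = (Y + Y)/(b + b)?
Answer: -43/11 ≈ -3.9091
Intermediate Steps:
C = 0
D(Y, b) = Y/b (D(Y, b) = (2*Y)/((2*b)) = (2*Y)*(1/(2*b)) = Y/b)
C - D(43, 11) = 0 - 43/11 = -43/11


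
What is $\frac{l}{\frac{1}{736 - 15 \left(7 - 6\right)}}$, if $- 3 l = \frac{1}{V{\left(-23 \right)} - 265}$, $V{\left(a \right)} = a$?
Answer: $\frac{721}{864} \approx 0.83449$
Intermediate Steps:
$l = \frac{1}{864}$ ($l = - \frac{1}{3 \left(-23 - 265\right)} = - \frac{1}{3 \left(-288\right)} = \left(- \frac{1}{3}\right) \left(- \frac{1}{288}\right) = \frac{1}{864} \approx 0.0011574$)
$\frac{l}{\frac{1}{736 - 15 \left(7 - 6\right)}} = \frac{1}{864 \frac{1}{736 - 15 \left(7 - 6\right)}} = \frac{1}{864 \frac{1}{736 - 15}} = \frac{1}{864 \cdot \frac{1}{721}} = \frac{\frac{1}{\frac{1}{721}}}{864} = \frac{1}{864} \cdot 721 = \frac{721}{864}$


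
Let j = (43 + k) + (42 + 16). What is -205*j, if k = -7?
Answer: -19270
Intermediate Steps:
j = 94 (j = (43 - 7) + (42 + 16) = 36 + 58 = 94)
-205*j = -205*94 = -19270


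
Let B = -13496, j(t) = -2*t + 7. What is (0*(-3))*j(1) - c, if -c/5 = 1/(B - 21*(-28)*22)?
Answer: -1/112 ≈ -0.0089286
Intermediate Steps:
j(t) = 7 - 2*t
c = 1/112 (c = -5/(-13496 - 21*(-28)*22) = -5/(-13496 + 588*22) = -5/(-13496 + 12936) = -5/(-560) = -5*(-1/560) = 1/112 ≈ 0.0089286)
(0*(-3))*j(1) - c = (0*(-3))*(7 - 2*1) - 1*1/112 = 0*(7 - 2) - 1/112 = 0*5 - 1/112 = 0 - 1/112 = -1/112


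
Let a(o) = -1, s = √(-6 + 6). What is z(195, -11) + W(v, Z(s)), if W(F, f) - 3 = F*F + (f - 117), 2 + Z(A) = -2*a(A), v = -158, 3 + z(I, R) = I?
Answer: 25042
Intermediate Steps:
z(I, R) = -3 + I
s = 0 (s = √0 = 0)
Z(A) = 0 (Z(A) = -2 - 2*(-1) = -2 + 2 = 0)
W(F, f) = -114 + f + F² (W(F, f) = 3 + (F*F + (f - 117)) = 3 + (F² + (-117 + f)) = 3 + (-117 + f + F²) = -114 + f + F²)
z(195, -11) + W(v, Z(s)) = (-3 + 195) + (-114 + 0 + (-158)²) = 192 + (-114 + 0 + 24964) = 192 + 24850 = 25042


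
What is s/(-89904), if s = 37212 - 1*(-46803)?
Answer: -28005/29968 ≈ -0.93450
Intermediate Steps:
s = 84015 (s = 37212 + 46803 = 84015)
s/(-89904) = 84015/(-89904) = 84015*(-1/89904) = -28005/29968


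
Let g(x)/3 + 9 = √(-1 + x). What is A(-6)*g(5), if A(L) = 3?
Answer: -63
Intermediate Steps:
g(x) = -27 + 3*√(-1 + x)
A(-6)*g(5) = 3*(-27 + 3*√(-1 + 5)) = 3*(-27 + 3*√4) = 3*(-27 + 3*2) = 3*(-27 + 6) = 3*(-21) = -63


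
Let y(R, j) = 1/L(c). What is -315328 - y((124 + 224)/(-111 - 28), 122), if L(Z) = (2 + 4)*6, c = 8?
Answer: -11351809/36 ≈ -3.1533e+5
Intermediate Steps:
L(Z) = 36 (L(Z) = 6*6 = 36)
y(R, j) = 1/36
-315328 - y((124 + 224)/(-111 - 28), 122) = -315328 - 1*1/36 = -315328 - 1/36 = -11351809/36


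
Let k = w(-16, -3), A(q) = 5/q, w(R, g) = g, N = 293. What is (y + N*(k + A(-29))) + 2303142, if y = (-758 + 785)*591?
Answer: 67226915/29 ≈ 2.3182e+6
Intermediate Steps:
k = -3
y = 15957 (y = 27*591 = 15957)
(y + N*(k + A(-29))) + 2303142 = (15957 + 293*(-3 + 5/(-29))) + 2303142 = (15957 + 293*(-3 + 5*(-1/29))) + 2303142 = (15957 + 293*(-3 - 5/29)) + 2303142 = (15957 + 293*(-92/29)) + 2303142 = (15957 - 26956/29) + 2303142 = 435797/29 + 2303142 = 67226915/29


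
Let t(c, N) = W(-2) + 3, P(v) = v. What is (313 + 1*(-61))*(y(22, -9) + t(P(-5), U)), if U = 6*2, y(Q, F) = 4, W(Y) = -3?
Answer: 1008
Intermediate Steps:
U = 12
t(c, N) = 0 (t(c, N) = -3 + 3 = 0)
(313 + 1*(-61))*(y(22, -9) + t(P(-5), U)) = (313 + 1*(-61))*(4 + 0) = (313 - 61)*4 = 252*4 = 1008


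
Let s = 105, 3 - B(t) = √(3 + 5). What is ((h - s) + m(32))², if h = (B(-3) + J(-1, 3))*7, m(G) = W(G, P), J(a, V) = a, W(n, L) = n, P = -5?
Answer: 3873 + 1652*√2 ≈ 6209.3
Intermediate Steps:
m(G) = G
B(t) = 3 - 2*√2 (B(t) = 3 - √(3 + 5) = 3 - √8 = 3 - 2*√2)
h = 14 - 14*√2 (h = ((3 - 2*√2) - 1)*7 = (2 - 2*√2)*7 = 14 - 14*√2 ≈ -5.7990)
((h - s) + m(32))² = (((14 - 14*√2) - 1*105) + 32)² = (((14 - 14*√2) - 105) + 32)² = ((-91 - 14*√2) + 32)² = (-59 - 14*√2)²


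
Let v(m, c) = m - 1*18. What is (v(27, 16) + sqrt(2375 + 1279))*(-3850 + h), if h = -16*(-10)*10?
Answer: -20250 - 6750*sqrt(406) ≈ -1.5626e+5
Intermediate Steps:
v(m, c) = -18 + m (v(m, c) = m - 18 = -18 + m)
h = 1600 (h = 160*10 = 1600)
(v(27, 16) + sqrt(2375 + 1279))*(-3850 + h) = ((-18 + 27) + sqrt(2375 + 1279))*(-3850 + 1600) = (9 + sqrt(3654))*(-2250) = (9 + 3*sqrt(406))*(-2250) = -20250 - 6750*sqrt(406)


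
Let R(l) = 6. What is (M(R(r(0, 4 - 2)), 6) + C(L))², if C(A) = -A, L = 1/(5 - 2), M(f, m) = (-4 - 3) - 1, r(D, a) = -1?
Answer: 625/9 ≈ 69.444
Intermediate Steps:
M(f, m) = -8 (M(f, m) = -7 - 1 = -8)
L = ⅓ (L = 1/3 = ⅓ ≈ 0.33333)
(M(R(r(0, 4 - 2)), 6) + C(L))² = (-8 - 1*⅓)² = (-8 - ⅓)² = (-25/3)² = 625/9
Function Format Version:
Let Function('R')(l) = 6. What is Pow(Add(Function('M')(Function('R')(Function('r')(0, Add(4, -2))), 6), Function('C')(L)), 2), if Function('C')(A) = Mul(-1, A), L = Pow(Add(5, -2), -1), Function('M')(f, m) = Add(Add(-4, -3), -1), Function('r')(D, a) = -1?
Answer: Rational(625, 9) ≈ 69.444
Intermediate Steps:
Function('M')(f, m) = -8 (Function('M')(f, m) = Add(-7, -1) = -8)
L = Rational(1, 3) (L = Pow(3, -1) = Rational(1, 3) ≈ 0.33333)
Pow(Add(Function('M')(Function('R')(Function('r')(0, Add(4, -2))), 6), Function('C')(L)), 2) = Pow(Add(-8, Mul(-1, Rational(1, 3))), 2) = Pow(Add(-8, Rational(-1, 3)), 2) = Pow(Rational(-25, 3), 2) = Rational(625, 9)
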